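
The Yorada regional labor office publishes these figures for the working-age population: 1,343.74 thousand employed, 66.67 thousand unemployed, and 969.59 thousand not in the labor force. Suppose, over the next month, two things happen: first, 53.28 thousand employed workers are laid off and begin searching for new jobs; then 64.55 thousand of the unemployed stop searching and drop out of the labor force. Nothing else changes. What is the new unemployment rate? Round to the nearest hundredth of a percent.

Initially, labor force = 1,343.74 + 66.67 = 1,410.41 thousand, so u = 66.67/1,410.41 = 4.73%.
After the first change, employed falls and unemployed rises by 53.28; labor force unchanged → E = 1,290.46, U = 119.95, labor force = 1,410.41 thousand.
After the second change, unemployed and labor force both fall by 64.55 → E = 1,290.46, U = 55.40, labor force = 1,345.86 thousand.
New unemployment rate = 55.40 / 1,345.86 = 4.12%.

New unemployment rate ≈ 4.12%.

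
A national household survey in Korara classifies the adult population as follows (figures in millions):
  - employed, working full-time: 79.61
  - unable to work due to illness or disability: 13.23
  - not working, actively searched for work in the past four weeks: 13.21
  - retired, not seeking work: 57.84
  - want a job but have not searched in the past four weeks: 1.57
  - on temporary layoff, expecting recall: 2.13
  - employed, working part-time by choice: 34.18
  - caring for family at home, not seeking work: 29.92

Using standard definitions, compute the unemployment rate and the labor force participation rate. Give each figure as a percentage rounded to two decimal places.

Unemployment rate ≈ 11.88%; labor force participation rate ≈ 55.73%.

Employed = 79.61 + 34.18 = 113.79 million.
Unemployed = 13.21 + 2.13 = 15.34 million (jobless and actively searching, or on temporary layoff).
Labor force = 113.79 + 15.34 = 129.13 million.
Not in labor force = 13.23 + 57.84 + 1.57 + 29.92 = 102.56 million (those not working and not actively searching are outside the labor force — including those who want a job but have given up searching).
Civilian working-age population = 129.13 + 102.56 = 231.69 million.
Unemployment rate = 15.34 / 129.13 = 11.88%.
Labor force participation rate = 129.13 / 231.69 = 55.73%.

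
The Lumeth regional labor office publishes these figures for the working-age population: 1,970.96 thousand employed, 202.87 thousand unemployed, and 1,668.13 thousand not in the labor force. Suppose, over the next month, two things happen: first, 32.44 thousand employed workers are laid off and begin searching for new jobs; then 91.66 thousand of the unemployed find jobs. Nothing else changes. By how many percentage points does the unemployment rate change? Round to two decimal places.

Initially, labor force = 1,970.96 + 202.87 = 2,173.83 thousand, so u = 202.87/2,173.83 = 9.33%.
After the first change, employed falls and unemployed rises by 32.44; labor force unchanged → E = 1,938.52, U = 235.31, labor force = 2,173.83 thousand.
After the second change, unemployed falls and employed rises by 91.66; labor force unchanged → E = 2,030.18, U = 143.65, labor force = 2,173.83 thousand.
New unemployment rate = 143.65 / 2,173.83 = 6.61%.
Change = 6.61% − 9.33% = −2.72 percentage points.

The unemployment rate changes by −2.72 percentage points.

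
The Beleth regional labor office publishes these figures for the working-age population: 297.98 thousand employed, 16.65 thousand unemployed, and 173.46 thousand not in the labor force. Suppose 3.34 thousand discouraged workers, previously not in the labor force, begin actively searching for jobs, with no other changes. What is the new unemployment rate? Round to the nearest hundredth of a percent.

New unemployment rate ≈ 6.29%.

Initially, labor force = 297.98 + 16.65 = 314.63 thousand, so u = 16.65/314.63 = 5.29%.
After the change, unemployed and labor force both rise by 3.34 → E = 297.98, U = 19.99, labor force = 317.97 thousand.
New unemployment rate = 19.99 / 317.97 = 6.29%.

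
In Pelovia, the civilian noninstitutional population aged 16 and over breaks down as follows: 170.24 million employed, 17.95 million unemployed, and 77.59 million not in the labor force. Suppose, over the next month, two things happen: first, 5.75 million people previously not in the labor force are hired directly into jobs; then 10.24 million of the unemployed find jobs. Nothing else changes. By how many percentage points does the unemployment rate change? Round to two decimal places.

Initially, labor force = 170.24 + 17.95 = 188.19 million, so u = 17.95/188.19 = 9.54%.
After the first change, employed and labor force both rise by 5.75; unemployed unchanged → E = 175.99, U = 17.95, labor force = 193.94 million.
After the second change, unemployed falls and employed rises by 10.24; labor force unchanged → E = 186.23, U = 7.71, labor force = 193.94 million.
New unemployment rate = 7.71 / 193.94 = 3.98%.
Change = 3.98% − 9.54% = −5.56 percentage points.

The unemployment rate changes by −5.56 percentage points.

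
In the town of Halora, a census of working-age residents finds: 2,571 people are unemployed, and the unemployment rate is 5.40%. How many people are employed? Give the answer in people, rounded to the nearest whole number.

About 45,040 are employed.

Labor force = U / u = 2,571 / 0.0540 ≈ 47,611.
Employed = labor force − unemployed = 47,611 − 2,571 = 45,040.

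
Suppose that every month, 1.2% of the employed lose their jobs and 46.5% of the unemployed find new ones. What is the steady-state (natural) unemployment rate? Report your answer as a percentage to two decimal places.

Steady-state unemployment rate ≈ 2.52%.

At steady state the flows balance: s·E = f·U, so U/(E+U) = s/(s+f).
u* = 1.2 / (1.2 + 46.5) = 1.2 / 47.70 = 2.52%.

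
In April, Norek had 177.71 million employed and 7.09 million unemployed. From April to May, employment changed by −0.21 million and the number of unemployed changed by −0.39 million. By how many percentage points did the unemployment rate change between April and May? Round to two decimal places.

April: labor force = 177.71 + 7.09 = 184.80; u = 7.09/184.80 = 3.84%.
May: labor force = 177.50 + 6.70 = 184.20; u = 6.70/184.20 = 3.64%.
Change = 3.64% − 3.84% = −0.20 pp.

The unemployment rate changed by −0.20 percentage points.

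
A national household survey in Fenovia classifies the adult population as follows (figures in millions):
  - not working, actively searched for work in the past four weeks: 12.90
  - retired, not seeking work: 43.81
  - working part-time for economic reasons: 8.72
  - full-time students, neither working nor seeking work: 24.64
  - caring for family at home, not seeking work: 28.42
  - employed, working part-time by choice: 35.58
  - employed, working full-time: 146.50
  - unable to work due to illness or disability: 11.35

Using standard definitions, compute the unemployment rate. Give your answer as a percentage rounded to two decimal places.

Employed = 8.72 + 35.58 + 146.50 = 190.80 million (anyone who worked, including part-time for economic reasons, counts as employed).
Unemployed = 12.90 million.
Labor force = 190.80 + 12.90 = 203.70 million.
Unemployment rate = 12.90 / 203.70 = 6.33%.

Unemployment rate ≈ 6.33%.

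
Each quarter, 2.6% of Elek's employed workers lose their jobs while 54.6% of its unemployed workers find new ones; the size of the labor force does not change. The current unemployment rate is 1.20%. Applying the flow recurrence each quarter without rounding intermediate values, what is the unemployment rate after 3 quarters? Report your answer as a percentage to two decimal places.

Unemployment rate after three quarters ≈ 4.28%.

With a fixed labor force, u_{t+1} = u_t + s·(1−u_t) − f·u_t = u_t·(1−s−f) + s.
Here 1−s−f = 0.428 and s = 0.026.
u_1 = 0.012000 × 0.428 + 0.026 = 0.031136.
u_2 = 0.031136 × 0.428 + 0.026 = 0.039326.
u_3 = 0.039326 × 0.428 + 0.026 = 0.042832.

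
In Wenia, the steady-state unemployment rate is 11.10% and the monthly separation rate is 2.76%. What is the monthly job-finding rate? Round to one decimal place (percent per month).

From u* = s/(s+f): f = s·(1−u)/u.
f = 2.76 × (1 − 0.1110) / 0.1110 = 2.4536 / 0.1110 ≈ 22.1% per month.

Job-finding rate ≈ 22.1% per month.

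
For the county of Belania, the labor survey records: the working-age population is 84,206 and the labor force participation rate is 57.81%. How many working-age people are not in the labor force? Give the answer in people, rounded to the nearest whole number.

About 35,527 are not in the labor force.

Share not in the labor force = 1 − 0.5781 = 0.4219.
Not in labor force = 0.4219 × 84,206 ≈ 35,527.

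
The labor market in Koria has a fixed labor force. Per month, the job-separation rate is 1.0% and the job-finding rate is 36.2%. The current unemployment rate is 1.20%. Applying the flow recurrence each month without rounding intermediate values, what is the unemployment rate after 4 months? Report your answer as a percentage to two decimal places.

With a fixed labor force, u_{t+1} = u_t + s·(1−u_t) − f·u_t = u_t·(1−s−f) + s.
Here 1−s−f = 0.628 and s = 0.010.
u_1 = 0.012000 × 0.628 + 0.010 = 0.017536.
u_2 = 0.017536 × 0.628 + 0.010 = 0.021013.
u_3 = 0.021013 × 0.628 + 0.010 = 0.023196.
u_4 = 0.023196 × 0.628 + 0.010 = 0.024567.

Unemployment rate after four months ≈ 2.46%.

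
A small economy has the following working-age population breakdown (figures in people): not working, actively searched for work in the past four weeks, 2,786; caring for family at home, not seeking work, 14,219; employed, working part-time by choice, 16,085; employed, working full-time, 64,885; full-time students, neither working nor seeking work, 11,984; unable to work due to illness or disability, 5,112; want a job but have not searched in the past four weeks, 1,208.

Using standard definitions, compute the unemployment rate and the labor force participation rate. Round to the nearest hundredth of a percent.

Employed = 16,085 + 64,885 = 80,970.
Unemployed = 2,786.
Labor force = 80,970 + 2,786 = 83,756.
Not in labor force = 14,219 + 11,984 + 5,112 + 1,208 = 32,523 (those not working and not actively searching are outside the labor force — including those who want a job but have given up searching).
Civilian working-age population = 83,756 + 32,523 = 116,279.
Unemployment rate = 2,786 / 83,756 = 3.33%.
Labor force participation rate = 83,756 / 116,279 = 72.03%.

Unemployment rate ≈ 3.33%; labor force participation rate ≈ 72.03%.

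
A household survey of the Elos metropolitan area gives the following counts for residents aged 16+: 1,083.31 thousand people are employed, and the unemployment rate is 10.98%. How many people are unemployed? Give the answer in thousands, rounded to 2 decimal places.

Let U be the number unemployed. The labor force is E + U, and U/(E+U) = 0.1098.
So U = 0.1098 × 1,083.31 / (1 − 0.1098) = 118.9474 / 0.8902 ≈ 133.62 thousand.

About 133.62 thousand are unemployed.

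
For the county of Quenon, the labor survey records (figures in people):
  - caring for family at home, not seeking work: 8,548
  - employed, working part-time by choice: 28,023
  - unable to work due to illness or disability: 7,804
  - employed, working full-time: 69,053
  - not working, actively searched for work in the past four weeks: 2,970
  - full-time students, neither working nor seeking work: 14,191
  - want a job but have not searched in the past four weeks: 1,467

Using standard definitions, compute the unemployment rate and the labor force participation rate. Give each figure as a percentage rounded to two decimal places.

Unemployment rate ≈ 2.97%; labor force participation rate ≈ 75.76%.

Employed = 28,023 + 69,053 = 97,076.
Unemployed = 2,970.
Labor force = 97,076 + 2,970 = 100,046.
Not in labor force = 8,548 + 7,804 + 14,191 + 1,467 = 32,010 (those not working and not actively searching are outside the labor force — including those who want a job but have given up searching).
Civilian working-age population = 100,046 + 32,010 = 132,056.
Unemployment rate = 2,970 / 100,046 = 2.97%.
Labor force participation rate = 100,046 / 132,056 = 75.76%.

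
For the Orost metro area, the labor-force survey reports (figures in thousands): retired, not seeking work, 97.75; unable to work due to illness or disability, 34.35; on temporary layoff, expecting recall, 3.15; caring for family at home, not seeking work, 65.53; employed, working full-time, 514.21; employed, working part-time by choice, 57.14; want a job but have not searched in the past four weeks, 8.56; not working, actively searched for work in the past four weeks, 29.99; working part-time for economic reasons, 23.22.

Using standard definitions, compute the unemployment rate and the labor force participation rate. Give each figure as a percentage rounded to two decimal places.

Employed = 514.21 + 57.14 + 23.22 = 594.57 thousand (anyone who worked, including part-time for economic reasons, counts as employed).
Unemployed = 3.15 + 29.99 = 33.14 thousand (jobless and actively searching, or on temporary layoff).
Labor force = 594.57 + 33.14 = 627.71 thousand.
Not in labor force = 97.75 + 34.35 + 65.53 + 8.56 = 206.19 thousand (those not working and not actively searching are outside the labor force — including those who want a job but have given up searching).
Civilian working-age population = 627.71 + 206.19 = 833.90 thousand.
Unemployment rate = 33.14 / 627.71 = 5.28%.
Labor force participation rate = 627.71 / 833.90 = 75.27%.

Unemployment rate ≈ 5.28%; labor force participation rate ≈ 75.27%.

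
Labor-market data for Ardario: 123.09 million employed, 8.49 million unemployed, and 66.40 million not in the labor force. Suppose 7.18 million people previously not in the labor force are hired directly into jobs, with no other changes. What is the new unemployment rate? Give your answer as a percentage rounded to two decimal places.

New unemployment rate ≈ 6.12%.

Initially, labor force = 123.09 + 8.49 = 131.58 million, so u = 8.49/131.58 = 6.45%.
After the change, employed and labor force both rise by 7.18; unemployed unchanged → E = 130.27, U = 8.49, labor force = 138.76 million.
New unemployment rate = 8.49 / 138.76 = 6.12%.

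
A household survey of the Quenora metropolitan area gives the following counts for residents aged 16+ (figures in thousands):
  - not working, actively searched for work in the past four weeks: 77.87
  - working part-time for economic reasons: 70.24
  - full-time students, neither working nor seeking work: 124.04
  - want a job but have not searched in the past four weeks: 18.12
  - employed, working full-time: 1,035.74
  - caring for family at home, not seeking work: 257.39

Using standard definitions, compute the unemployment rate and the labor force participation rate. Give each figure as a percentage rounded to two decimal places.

Unemployment rate ≈ 6.58%; labor force participation rate ≈ 74.77%.

Employed = 70.24 + 1,035.74 = 1,105.98 thousand (anyone who worked, including part-time for economic reasons, counts as employed).
Unemployed = 77.87 thousand.
Labor force = 1,105.98 + 77.87 = 1,183.85 thousand.
Not in labor force = 124.04 + 18.12 + 257.39 = 399.55 thousand (those not working and not actively searching are outside the labor force — including those who want a job but have given up searching).
Civilian working-age population = 1,183.85 + 399.55 = 1,583.40 thousand.
Unemployment rate = 77.87 / 1,183.85 = 6.58%.
Labor force participation rate = 1,183.85 / 1,583.40 = 74.77%.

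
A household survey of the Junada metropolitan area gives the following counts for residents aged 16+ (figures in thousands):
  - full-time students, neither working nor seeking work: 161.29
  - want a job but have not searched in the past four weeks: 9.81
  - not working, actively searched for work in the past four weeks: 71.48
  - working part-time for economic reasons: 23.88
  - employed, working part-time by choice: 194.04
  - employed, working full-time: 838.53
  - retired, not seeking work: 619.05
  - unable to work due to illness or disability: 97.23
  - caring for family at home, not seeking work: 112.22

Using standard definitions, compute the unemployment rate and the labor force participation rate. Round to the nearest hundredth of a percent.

Employed = 23.88 + 194.04 + 838.53 = 1,056.45 thousand (anyone who worked, including part-time for economic reasons, counts as employed).
Unemployed = 71.48 thousand.
Labor force = 1,056.45 + 71.48 = 1,127.93 thousand.
Not in labor force = 161.29 + 9.81 + 619.05 + 97.23 + 112.22 = 999.60 thousand (those not working and not actively searching are outside the labor force — including those who want a job but have given up searching).
Civilian working-age population = 1,127.93 + 999.60 = 2,127.53 thousand.
Unemployment rate = 71.48 / 1,127.93 = 6.34%.
Labor force participation rate = 1,127.93 / 2,127.53 = 53.02%.

Unemployment rate ≈ 6.34%; labor force participation rate ≈ 53.02%.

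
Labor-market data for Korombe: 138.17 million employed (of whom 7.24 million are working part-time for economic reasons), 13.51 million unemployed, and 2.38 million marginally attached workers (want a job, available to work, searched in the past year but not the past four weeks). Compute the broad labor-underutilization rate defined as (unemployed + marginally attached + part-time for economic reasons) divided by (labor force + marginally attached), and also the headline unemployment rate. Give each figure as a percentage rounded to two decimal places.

Labor force = 138.17 + 13.51 = 151.68 million.
Numerator = 13.51 + 2.38 + 7.24 = 23.13 million.
Denominator = 151.68 + 2.38 = 154.06 million.
Broad rate = 23.13 / 154.06 = 15.01%.
Headline unemployment rate = 13.51 / 151.68 = 8.91%.

Broad underutilization rate ≈ 15.01%; headline unemployment rate ≈ 8.91%.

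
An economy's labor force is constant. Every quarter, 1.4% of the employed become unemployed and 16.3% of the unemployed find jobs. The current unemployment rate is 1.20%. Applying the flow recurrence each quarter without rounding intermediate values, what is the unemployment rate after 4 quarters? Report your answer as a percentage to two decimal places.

With a fixed labor force, u_{t+1} = u_t + s·(1−u_t) − f·u_t = u_t·(1−s−f) + s.
Here 1−s−f = 0.823 and s = 0.014.
u_1 = 0.012000 × 0.823 + 0.014 = 0.023876.
u_2 = 0.023876 × 0.823 + 0.014 = 0.033650.
u_3 = 0.033650 × 0.823 + 0.014 = 0.041694.
u_4 = 0.041694 × 0.823 + 0.014 = 0.048314.

Unemployment rate after four quarters ≈ 4.83%.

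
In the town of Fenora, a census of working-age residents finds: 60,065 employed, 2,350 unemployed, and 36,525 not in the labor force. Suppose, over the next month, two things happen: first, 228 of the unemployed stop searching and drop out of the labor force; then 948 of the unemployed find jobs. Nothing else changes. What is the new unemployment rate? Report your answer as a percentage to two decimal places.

Initially, labor force = 60,065 + 2,350 = 62,415, so u = 2,350/62,415 = 3.77%.
After the first change, unemployed and labor force both fall by 228 → E = 60,065, U = 2,122, labor force = 62,187.
After the second change, unemployed falls and employed rises by 948; labor force unchanged → E = 61,013, U = 1,174, labor force = 62,187.
New unemployment rate = 1,174 / 62,187 = 1.89%.

New unemployment rate ≈ 1.89%.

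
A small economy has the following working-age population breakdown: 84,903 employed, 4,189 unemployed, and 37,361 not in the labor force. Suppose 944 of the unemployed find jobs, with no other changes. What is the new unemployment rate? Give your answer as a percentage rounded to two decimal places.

Initially, labor force = 84,903 + 4,189 = 89,092, so u = 4,189/89,092 = 4.70%.
After the change, unemployed falls and employed rises by 944; labor force unchanged → E = 85,847, U = 3,245, labor force = 89,092.
New unemployment rate = 3,245 / 89,092 = 3.64%.

New unemployment rate ≈ 3.64%.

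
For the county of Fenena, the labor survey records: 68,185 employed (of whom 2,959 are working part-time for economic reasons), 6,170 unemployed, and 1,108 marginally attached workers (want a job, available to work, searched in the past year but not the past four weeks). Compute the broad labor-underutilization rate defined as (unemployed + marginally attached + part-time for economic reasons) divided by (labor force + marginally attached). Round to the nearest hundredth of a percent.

Labor force = 68,185 + 6,170 = 74,355.
Numerator = 6,170 + 1,108 + 2,959 = 10,237.
Denominator = 74,355 + 1,108 = 75,463.
Broad rate = 10,237 / 75,463 = 13.57%.

Broad underutilization rate ≈ 13.57%.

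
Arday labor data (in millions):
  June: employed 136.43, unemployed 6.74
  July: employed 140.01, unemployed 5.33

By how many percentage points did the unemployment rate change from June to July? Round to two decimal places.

The unemployment rate changed by −1.04 percentage points.

June: labor force = 136.43 + 6.74 = 143.17; u = 6.74/143.17 = 4.71%.
July: labor force = 140.01 + 5.33 = 145.34; u = 5.33/145.34 = 3.67%.
Change = 3.67% − 4.71% = −1.04 pp.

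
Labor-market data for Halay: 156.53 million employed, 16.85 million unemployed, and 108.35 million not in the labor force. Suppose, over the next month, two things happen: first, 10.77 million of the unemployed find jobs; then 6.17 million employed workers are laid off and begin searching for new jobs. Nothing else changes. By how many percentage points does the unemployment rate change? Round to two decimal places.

The unemployment rate changes by −2.65 percentage points.

Initially, labor force = 156.53 + 16.85 = 173.38 million, so u = 16.85/173.38 = 9.72%.
After the first change, unemployed falls and employed rises by 10.77; labor force unchanged → E = 167.30, U = 6.08, labor force = 173.38 million.
After the second change, employed falls and unemployed rises by 6.17; labor force unchanged → E = 161.13, U = 12.25, labor force = 173.38 million.
New unemployment rate = 12.25 / 173.38 = 7.07%.
Change = 7.07% − 9.72% = −2.65 percentage points.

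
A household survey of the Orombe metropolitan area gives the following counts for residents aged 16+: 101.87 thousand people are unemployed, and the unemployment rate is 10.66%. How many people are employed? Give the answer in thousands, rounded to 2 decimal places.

About 853.76 thousand are employed.

Labor force = U / u = 101.87 / 0.1066 ≈ 955.63 thousand.
Employed = labor force − unemployed = 955.63 − 101.87 = 853.76 thousand.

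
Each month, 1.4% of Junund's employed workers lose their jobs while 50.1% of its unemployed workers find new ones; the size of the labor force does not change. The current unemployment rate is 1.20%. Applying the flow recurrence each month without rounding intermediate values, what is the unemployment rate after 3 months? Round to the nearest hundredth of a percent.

With a fixed labor force, u_{t+1} = u_t + s·(1−u_t) − f·u_t = u_t·(1−s−f) + s.
Here 1−s−f = 0.485 and s = 0.014.
u_1 = 0.012000 × 0.485 + 0.014 = 0.019820.
u_2 = 0.019820 × 0.485 + 0.014 = 0.023613.
u_3 = 0.023613 × 0.485 + 0.014 = 0.025452.

Unemployment rate after three months ≈ 2.55%.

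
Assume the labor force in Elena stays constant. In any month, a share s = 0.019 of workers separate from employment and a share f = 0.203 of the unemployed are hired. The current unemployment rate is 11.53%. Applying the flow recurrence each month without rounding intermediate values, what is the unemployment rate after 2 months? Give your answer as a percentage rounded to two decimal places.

Unemployment rate after two months ≈ 10.36%.

With a fixed labor force, u_{t+1} = u_t + s·(1−u_t) − f·u_t = u_t·(1−s−f) + s.
Here 1−s−f = 0.778 and s = 0.019.
u_1 = 0.115300 × 0.778 + 0.019 = 0.108703.
u_2 = 0.108703 × 0.778 + 0.019 = 0.103571.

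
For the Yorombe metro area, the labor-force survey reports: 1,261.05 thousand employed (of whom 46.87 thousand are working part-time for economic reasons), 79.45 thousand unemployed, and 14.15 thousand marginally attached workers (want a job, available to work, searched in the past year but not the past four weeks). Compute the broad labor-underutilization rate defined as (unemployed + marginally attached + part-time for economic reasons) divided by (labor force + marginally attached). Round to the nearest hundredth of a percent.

Broad underutilization rate ≈ 10.37%.

Labor force = 1,261.05 + 79.45 = 1,340.50 thousand.
Numerator = 79.45 + 14.15 + 46.87 = 140.47 thousand.
Denominator = 1,340.50 + 14.15 = 1,354.65 thousand.
Broad rate = 140.47 / 1,354.65 = 10.37%.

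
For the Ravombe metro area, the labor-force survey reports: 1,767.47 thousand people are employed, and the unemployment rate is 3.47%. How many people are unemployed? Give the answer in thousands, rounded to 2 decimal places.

About 63.54 thousand are unemployed.

Let U be the number unemployed. The labor force is E + U, and U/(E+U) = 0.0347.
So U = 0.0347 × 1,767.47 / (1 − 0.0347) = 61.3312 / 0.9653 ≈ 63.54 thousand.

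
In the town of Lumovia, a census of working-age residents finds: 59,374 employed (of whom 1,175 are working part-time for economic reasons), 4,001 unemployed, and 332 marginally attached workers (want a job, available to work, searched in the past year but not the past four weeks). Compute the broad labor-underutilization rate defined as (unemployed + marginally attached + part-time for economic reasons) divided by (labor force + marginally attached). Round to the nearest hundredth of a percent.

Labor force = 59,374 + 4,001 = 63,375.
Numerator = 4,001 + 332 + 1,175 = 5,508.
Denominator = 63,375 + 332 = 63,707.
Broad rate = 5,508 / 63,707 = 8.65%.

Broad underutilization rate ≈ 8.65%.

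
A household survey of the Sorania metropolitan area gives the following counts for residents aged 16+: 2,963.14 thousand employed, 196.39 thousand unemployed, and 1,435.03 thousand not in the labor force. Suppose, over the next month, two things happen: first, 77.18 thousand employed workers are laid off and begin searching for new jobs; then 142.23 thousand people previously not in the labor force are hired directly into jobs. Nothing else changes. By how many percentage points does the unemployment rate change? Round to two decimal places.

Initially, labor force = 2,963.14 + 196.39 = 3,159.53 thousand, so u = 196.39/3,159.53 = 6.22%.
After the first change, employed falls and unemployed rises by 77.18; labor force unchanged → E = 2,885.96, U = 273.57, labor force = 3,159.53 thousand.
After the second change, employed and labor force both rise by 142.23; unemployed unchanged → E = 3,028.19, U = 273.57, labor force = 3,301.76 thousand.
New unemployment rate = 273.57 / 3,301.76 = 8.29%.
Change = 8.29% − 6.22% = +2.07 percentage points.

The unemployment rate changes by +2.07 percentage points.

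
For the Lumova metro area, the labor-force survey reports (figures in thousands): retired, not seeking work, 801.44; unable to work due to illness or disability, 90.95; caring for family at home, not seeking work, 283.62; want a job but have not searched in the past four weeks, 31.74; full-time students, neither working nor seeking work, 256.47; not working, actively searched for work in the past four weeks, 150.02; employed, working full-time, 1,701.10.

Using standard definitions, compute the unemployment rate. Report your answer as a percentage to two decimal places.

Employed = 1,701.10 thousand.
Unemployed = 150.02 thousand.
Labor force = 1,701.10 + 150.02 = 1,851.12 thousand.
Unemployment rate = 150.02 / 1,851.12 = 8.10%.

Unemployment rate ≈ 8.10%.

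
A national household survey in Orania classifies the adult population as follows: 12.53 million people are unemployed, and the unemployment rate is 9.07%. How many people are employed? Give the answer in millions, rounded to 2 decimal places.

About 125.62 million are employed.

Labor force = U / u = 12.53 / 0.0907 ≈ 138.15 million.
Employed = labor force − unemployed = 138.15 − 12.53 = 125.62 million.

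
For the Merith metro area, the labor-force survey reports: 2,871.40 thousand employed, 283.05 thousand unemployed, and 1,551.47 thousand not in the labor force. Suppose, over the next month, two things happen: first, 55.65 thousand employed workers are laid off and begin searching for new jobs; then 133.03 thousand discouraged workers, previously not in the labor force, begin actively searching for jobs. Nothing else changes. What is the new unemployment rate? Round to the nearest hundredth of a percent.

New unemployment rate ≈ 14.35%.

Initially, labor force = 2,871.40 + 283.05 = 3,154.45 thousand, so u = 283.05/3,154.45 = 8.97%.
After the first change, employed falls and unemployed rises by 55.65; labor force unchanged → E = 2,815.75, U = 338.70, labor force = 3,154.45 thousand.
After the second change, unemployed and labor force both rise by 133.03 → E = 2,815.75, U = 471.73, labor force = 3,287.48 thousand.
New unemployment rate = 471.73 / 3,287.48 = 14.35%.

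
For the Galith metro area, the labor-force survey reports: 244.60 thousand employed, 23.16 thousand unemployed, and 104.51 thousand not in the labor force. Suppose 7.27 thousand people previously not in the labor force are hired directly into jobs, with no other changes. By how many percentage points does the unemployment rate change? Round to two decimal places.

The unemployment rate changes by −0.23 percentage points.

Initially, labor force = 244.60 + 23.16 = 267.76 thousand, so u = 23.16/267.76 = 8.65%.
After the change, employed and labor force both rise by 7.27; unemployed unchanged → E = 251.87, U = 23.16, labor force = 275.03 thousand.
New unemployment rate = 23.16 / 275.03 = 8.42%.
Change = 8.42% − 8.65% = −0.23 percentage points.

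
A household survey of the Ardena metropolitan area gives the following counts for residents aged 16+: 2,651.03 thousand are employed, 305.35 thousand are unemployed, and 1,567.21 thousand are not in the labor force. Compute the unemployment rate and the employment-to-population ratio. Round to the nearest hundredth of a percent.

Labor force = employed + unemployed = 2,651.03 + 305.35 = 2,956.38 thousand.
Working-age population = 2,956.38 + 1,567.21 = 4,523.59 thousand.
Unemployment rate = 305.35 / 2,956.38 = 10.33%.
Employment-population ratio = 2,651.03 / 4,523.59 = 58.60%.

Unemployment rate ≈ 10.33%; employment-population ratio ≈ 58.60%.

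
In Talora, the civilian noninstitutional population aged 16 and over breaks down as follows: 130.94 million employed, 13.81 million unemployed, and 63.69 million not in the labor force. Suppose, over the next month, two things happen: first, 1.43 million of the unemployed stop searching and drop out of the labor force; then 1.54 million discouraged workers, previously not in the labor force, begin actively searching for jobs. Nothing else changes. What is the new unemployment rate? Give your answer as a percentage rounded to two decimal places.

New unemployment rate ≈ 9.61%.

Initially, labor force = 130.94 + 13.81 = 144.75 million, so u = 13.81/144.75 = 9.54%.
After the first change, unemployed and labor force both fall by 1.43 → E = 130.94, U = 12.38, labor force = 143.32 million.
After the second change, unemployed and labor force both rise by 1.54 → E = 130.94, U = 13.92, labor force = 144.86 million.
New unemployment rate = 13.92 / 144.86 = 9.61%.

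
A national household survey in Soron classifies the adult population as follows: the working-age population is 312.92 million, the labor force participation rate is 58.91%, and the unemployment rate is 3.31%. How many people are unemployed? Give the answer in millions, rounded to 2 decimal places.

About 6.10 million are unemployed.

Labor force = 0.5891 × 312.92 = 184.34 million.
Unemployed = 0.0331 × 184.34 ≈ 6.10 million.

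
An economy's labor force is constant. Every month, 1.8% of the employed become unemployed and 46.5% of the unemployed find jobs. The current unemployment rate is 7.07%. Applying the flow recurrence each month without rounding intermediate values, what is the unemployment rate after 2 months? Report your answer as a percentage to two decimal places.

Unemployment rate after two months ≈ 4.62%.

With a fixed labor force, u_{t+1} = u_t + s·(1−u_t) − f·u_t = u_t·(1−s−f) + s.
Here 1−s−f = 0.517 and s = 0.018.
u_1 = 0.070700 × 0.517 + 0.018 = 0.054552.
u_2 = 0.054552 × 0.517 + 0.018 = 0.046203.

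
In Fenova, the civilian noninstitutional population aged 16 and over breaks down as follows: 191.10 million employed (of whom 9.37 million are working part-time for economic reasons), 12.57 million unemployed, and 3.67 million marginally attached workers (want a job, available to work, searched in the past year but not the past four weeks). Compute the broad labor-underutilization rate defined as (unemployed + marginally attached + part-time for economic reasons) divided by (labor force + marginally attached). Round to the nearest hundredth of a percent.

Broad underutilization rate ≈ 12.35%.

Labor force = 191.10 + 12.57 = 203.67 million.
Numerator = 12.57 + 3.67 + 9.37 = 25.61 million.
Denominator = 203.67 + 3.67 = 207.34 million.
Broad rate = 25.61 / 207.34 = 12.35%.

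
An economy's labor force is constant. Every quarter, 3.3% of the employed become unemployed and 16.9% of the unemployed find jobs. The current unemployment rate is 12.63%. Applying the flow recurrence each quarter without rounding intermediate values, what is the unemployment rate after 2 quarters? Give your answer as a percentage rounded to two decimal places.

With a fixed labor force, u_{t+1} = u_t + s·(1−u_t) − f·u_t = u_t·(1−s−f) + s.
Here 1−s−f = 0.798 and s = 0.033.
u_1 = 0.126300 × 0.798 + 0.033 = 0.133787.
u_2 = 0.133787 × 0.798 + 0.033 = 0.139762.

Unemployment rate after two quarters ≈ 13.98%.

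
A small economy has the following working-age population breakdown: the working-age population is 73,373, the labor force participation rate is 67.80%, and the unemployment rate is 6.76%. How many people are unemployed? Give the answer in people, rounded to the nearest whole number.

About 3,363 are unemployed.

Labor force = 0.6780 × 73,373 = 49,747.
Unemployed = 0.0676 × 49,747 ≈ 3,363.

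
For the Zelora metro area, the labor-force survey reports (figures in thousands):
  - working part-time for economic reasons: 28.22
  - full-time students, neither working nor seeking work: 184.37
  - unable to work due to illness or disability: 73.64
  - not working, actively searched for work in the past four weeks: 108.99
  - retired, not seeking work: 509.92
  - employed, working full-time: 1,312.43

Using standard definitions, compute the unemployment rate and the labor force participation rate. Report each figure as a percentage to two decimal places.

Unemployment rate ≈ 7.52%; labor force participation rate ≈ 65.37%.

Employed = 28.22 + 1,312.43 = 1,340.65 thousand (anyone who worked, including part-time for economic reasons, counts as employed).
Unemployed = 108.99 thousand.
Labor force = 1,340.65 + 108.99 = 1,449.64 thousand.
Not in labor force = 184.37 + 73.64 + 509.92 = 767.93 thousand (those not working and not actively searching are outside the labor force).
Civilian working-age population = 1,449.64 + 767.93 = 2,217.57 thousand.
Unemployment rate = 108.99 / 1,449.64 = 7.52%.
Labor force participation rate = 1,449.64 / 2,217.57 = 65.37%.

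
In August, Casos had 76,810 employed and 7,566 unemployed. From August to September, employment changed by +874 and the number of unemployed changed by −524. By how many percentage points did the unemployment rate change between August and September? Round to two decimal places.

The unemployment rate changed by −0.66 percentage points.

August: labor force = 76,810 + 7,566 = 84,376; u = 7,566/84,376 = 8.97%.
September: labor force = 77,684 + 7,042 = 84,726; u = 7,042/84,726 = 8.31%.
Change = 8.31% − 8.97% = −0.66 pp.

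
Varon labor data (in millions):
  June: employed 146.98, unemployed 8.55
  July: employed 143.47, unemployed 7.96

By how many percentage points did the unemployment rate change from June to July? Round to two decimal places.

June: labor force = 146.98 + 8.55 = 155.53; u = 8.55/155.53 = 5.50%.
July: labor force = 143.47 + 7.96 = 151.43; u = 7.96/151.43 = 5.26%.
Change = 5.26% − 5.50% = −0.24 pp.

The unemployment rate changed by −0.24 percentage points.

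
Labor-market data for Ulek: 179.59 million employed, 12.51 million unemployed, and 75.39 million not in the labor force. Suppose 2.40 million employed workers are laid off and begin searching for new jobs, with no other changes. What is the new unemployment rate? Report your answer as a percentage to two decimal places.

Initially, labor force = 179.59 + 12.51 = 192.10 million, so u = 12.51/192.10 = 6.51%.
After the change, employed falls and unemployed rises by 2.40; labor force unchanged → E = 177.19, U = 14.91, labor force = 192.10 million.
New unemployment rate = 14.91 / 192.10 = 7.76%.

New unemployment rate ≈ 7.76%.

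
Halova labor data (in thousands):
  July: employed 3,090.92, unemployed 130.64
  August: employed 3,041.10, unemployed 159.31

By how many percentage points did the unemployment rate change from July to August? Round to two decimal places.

July: labor force = 3,090.92 + 130.64 = 3,221.56; u = 130.64/3,221.56 = 4.06%.
August: labor force = 3,041.10 + 159.31 = 3,200.41; u = 159.31/3,200.41 = 4.98%.
Change = 4.98% − 4.06% = +0.92 pp.

The unemployment rate changed by +0.92 percentage points.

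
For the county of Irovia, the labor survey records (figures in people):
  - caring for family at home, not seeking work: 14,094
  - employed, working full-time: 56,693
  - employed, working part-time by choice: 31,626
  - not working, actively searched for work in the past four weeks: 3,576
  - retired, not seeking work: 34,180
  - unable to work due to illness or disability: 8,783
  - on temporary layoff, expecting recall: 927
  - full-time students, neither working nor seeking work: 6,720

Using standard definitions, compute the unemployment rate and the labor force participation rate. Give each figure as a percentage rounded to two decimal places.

Unemployment rate ≈ 4.85%; labor force participation rate ≈ 59.27%.

Employed = 56,693 + 31,626 = 88,319.
Unemployed = 3,576 + 927 = 4,503 (jobless and actively searching, or on temporary layoff).
Labor force = 88,319 + 4,503 = 92,822.
Not in labor force = 14,094 + 34,180 + 8,783 + 6,720 = 63,777 (those not working and not actively searching are outside the labor force).
Civilian working-age population = 92,822 + 63,777 = 156,599.
Unemployment rate = 4,503 / 92,822 = 4.85%.
Labor force participation rate = 92,822 / 156,599 = 59.27%.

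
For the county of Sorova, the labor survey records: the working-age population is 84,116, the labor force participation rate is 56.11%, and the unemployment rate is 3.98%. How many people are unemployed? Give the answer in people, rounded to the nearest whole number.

Labor force = 0.5611 × 84,116 = 47,197.
Unemployed = 0.0398 × 47,197 ≈ 1,878.

About 1,878 are unemployed.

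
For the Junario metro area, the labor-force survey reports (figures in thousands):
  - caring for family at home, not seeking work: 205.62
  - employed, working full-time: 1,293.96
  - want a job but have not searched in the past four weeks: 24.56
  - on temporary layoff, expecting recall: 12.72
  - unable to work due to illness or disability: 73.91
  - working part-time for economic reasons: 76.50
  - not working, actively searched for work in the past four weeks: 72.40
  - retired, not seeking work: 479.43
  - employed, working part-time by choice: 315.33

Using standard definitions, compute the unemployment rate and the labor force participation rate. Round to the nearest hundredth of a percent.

Unemployment rate ≈ 4.81%; labor force participation rate ≈ 69.33%.

Employed = 1,293.96 + 76.50 + 315.33 = 1,685.79 thousand (anyone who worked, including part-time for economic reasons, counts as employed).
Unemployed = 12.72 + 72.40 = 85.12 thousand (jobless and actively searching, or on temporary layoff).
Labor force = 1,685.79 + 85.12 = 1,770.91 thousand.
Not in labor force = 205.62 + 24.56 + 73.91 + 479.43 = 783.52 thousand (those not working and not actively searching are outside the labor force — including those who want a job but have given up searching).
Civilian working-age population = 1,770.91 + 783.52 = 2,554.43 thousand.
Unemployment rate = 85.12 / 1,770.91 = 4.81%.
Labor force participation rate = 1,770.91 / 2,554.43 = 69.33%.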